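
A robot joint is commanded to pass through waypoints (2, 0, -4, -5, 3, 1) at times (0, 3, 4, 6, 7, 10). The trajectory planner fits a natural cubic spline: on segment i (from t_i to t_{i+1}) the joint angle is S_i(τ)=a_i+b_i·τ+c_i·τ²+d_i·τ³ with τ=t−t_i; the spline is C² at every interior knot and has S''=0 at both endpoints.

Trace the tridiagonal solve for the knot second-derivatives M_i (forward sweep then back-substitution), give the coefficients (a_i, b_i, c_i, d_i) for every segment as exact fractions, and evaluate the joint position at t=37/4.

Δ: Δ0=-2/3, Δ1=-4, Δ2=-1/2, Δ3=8, Δ4=-2/3
row 1: diag=8, rhs=-20; c'=1/8, d'=-5/2
row 2: denom=6−1·1/8=47/8; d'=(21−1·-5/2)/(47/8)=4
row 3: denom=6−2·16/47=250/47; d'=(51−2·4)/(250/47)=2021/250
row 4: denom=8−1·47/250=1953/250; d'=(-52−1·2021/250)/(1953/250)=-1669/217
back: M4=-1669/217
back: M3=2021/250−47/250·-1669/217=2068/217
back: M2=4−16/47·2068/217=164/217
back: M1=-5/2−1/8·164/217=-563/217
M: M0=0, M1=-563/217, M2=164/217, M3=2068/217, M4=-1669/217, M5=0
seg 0: a=2, c=M0/2=0, d=(M1−M0)/(6·3)=-563/3906, b=Δ0−h0·(2M0+M1)/6=821/1302
seg 1: a=0, c=M1/2=-563/434, d=(M2−M1)/(6·1)=727/1302, b=Δ1−h1·(2M1+M2)/6=-2123/651
seg 2: a=-4, c=M2/2=82/217, d=(M3−M2)/(6·2)=68/93, b=Δ2−h2·(2M2+M3)/6=-5443/1302
seg 3: a=-5, c=M3/2=1034/217, d=(M4−M3)/(6·1)=-3737/1302, b=Δ3−h3·(2M3+M4)/6=7949/1302
seg 4: a=3, c=M4/2=-1669/434, d=(M5−M4)/(6·3)=1669/3906, b=Δ4−h4·(2M4+M5)/6=4573/651
t_q=37/4 → seg 4, τ=9/4; S=3+4573/651·τ+-1669/434·τ²+1669/3906·τ³=116769/27776

  seg 0: a=2 b=821/1302 c=0 d=-563/3906
  seg 1: a=0 b=-2123/651 c=-563/434 d=727/1302
  seg 2: a=-4 b=-5443/1302 c=82/217 d=68/93
  seg 3: a=-5 b=7949/1302 c=1034/217 d=-3737/1302
  seg 4: a=3 b=4573/651 c=-1669/434 d=1669/3906
S(37/4) = 116769/27776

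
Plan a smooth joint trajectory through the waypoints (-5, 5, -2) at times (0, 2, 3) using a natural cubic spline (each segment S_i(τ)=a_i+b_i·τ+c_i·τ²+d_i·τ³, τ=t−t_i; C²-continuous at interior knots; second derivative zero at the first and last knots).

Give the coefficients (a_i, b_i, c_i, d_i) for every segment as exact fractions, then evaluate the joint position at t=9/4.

Δ: Δ0=5, Δ1=-7
row 1: diag=6, rhs=-72; c'=1/6, d'=-12
back: M1=-12
M: M0=0, M1=-12, M2=0
seg 0: a=-5, c=M0/2=0, d=(M1−M0)/(6·2)=-1, b=Δ0−h0·(2M0+M1)/6=9
seg 1: a=5, c=M1/2=-6, d=(M2−M1)/(6·1)=2, b=Δ1−h1·(2M1+M2)/6=-3
t_q=9/4 → seg 1, τ=1/4; S=5+-3·τ+-6·τ²+2·τ³=125/32

  seg 0: a=-5 b=9 c=0 d=-1
  seg 1: a=5 b=-3 c=-6 d=2
S(9/4) = 125/32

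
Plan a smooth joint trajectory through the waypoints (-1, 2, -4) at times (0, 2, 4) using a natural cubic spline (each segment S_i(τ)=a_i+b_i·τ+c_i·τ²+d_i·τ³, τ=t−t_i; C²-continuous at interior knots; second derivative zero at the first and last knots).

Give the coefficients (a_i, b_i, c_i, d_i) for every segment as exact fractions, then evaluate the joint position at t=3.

Δ: Δ0=3/2, Δ1=-3
row 1: diag=8, rhs=-27; c'=1/4, d'=-27/8
back: M1=-27/8
M: M0=0, M1=-27/8, M2=0
seg 0: a=-1, c=M0/2=0, d=(M1−M0)/(6·2)=-9/32, b=Δ0−h0·(2M0+M1)/6=21/8
seg 1: a=2, c=M1/2=-27/16, d=(M2−M1)/(6·2)=9/32, b=Δ1−h1·(2M1+M2)/6=-3/4
t_q=3 → seg 1, τ=1; S=2+-3/4·τ+-27/16·τ²+9/32·τ³=-5/32

  seg 0: a=-1 b=21/8 c=0 d=-9/32
  seg 1: a=2 b=-3/4 c=-27/16 d=9/32
S(3) = -5/32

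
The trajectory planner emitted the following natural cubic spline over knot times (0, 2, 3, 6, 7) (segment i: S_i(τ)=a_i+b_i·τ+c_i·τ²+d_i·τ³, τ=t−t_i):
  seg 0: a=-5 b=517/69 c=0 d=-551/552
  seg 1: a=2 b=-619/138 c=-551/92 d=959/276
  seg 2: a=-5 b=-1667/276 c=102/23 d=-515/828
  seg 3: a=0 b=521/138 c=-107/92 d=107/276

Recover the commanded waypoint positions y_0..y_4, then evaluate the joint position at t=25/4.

y_0 = S_0(0) = a_0 = -5
y_1 = S_1(0) = a_1 = 2
y_2 = S_2(0) = a_2 = -5
y_3 = S_3(0) = a_3 = 0
y_4 = S_3(1) = 3
t_q=25/4 is in segment 3 (τ=1/4); S_3(τ)=5165/5888

y_0=-5 y_1=2 y_2=-5 y_3=0 y_4=3
S(25/4) = 5165/5888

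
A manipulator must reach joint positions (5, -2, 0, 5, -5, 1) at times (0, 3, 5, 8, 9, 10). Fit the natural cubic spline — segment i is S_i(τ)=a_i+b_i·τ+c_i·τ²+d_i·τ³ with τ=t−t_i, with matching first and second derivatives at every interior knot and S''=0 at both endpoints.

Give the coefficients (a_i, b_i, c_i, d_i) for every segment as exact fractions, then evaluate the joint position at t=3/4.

Δ: Δ0=-7/3, Δ1=1, Δ2=5/3, Δ3=-10, Δ4=6
row 1: diag=10, rhs=20; c'=1/5, d'=2
row 2: denom=10−2·1/5=48/5; d'=(4−2·2)/(48/5)=0
row 3: denom=8−3·5/16=113/16; d'=(-70−3·0)/(113/16)=-1120/113
row 4: denom=4−1·16/113=436/113; d'=(96−1·-1120/113)/(436/113)=2992/109
back: M4=2992/109
back: M3=-1120/113−16/113·2992/109=-1504/109
back: M2=0−5/16·-1504/109=470/109
back: M1=2−1/5·470/109=124/109
M: M0=0, M1=124/109, M2=470/109, M3=-1504/109, M4=2992/109, M5=0
seg 0: a=5, c=M0/2=0, d=(M1−M0)/(6·3)=62/981, b=Δ0−h0·(2M0+M1)/6=-949/327
seg 1: a=-2, c=M1/2=62/109, d=(M2−M1)/(6·2)=173/654, b=Δ1−h1·(2M1+M2)/6=-391/327
seg 2: a=0, c=M2/2=235/109, d=(M3−M2)/(6·3)=-329/327, b=Δ2−h2·(2M2+M3)/6=1391/327
seg 3: a=5, c=M3/2=-752/109, d=(M4−M3)/(6·1)=2248/327, b=Δ3−h3·(2M3+M4)/6=-3262/327
seg 4: a=-5, c=M4/2=1496/109, d=(M5−M4)/(6·1)=-1496/327, b=Δ4−h4·(2M4+M5)/6=-1030/327
t_q=3/4 → seg 0, τ=3/4; S=5+-949/327·τ+0·τ²+62/981·τ³=9941/3488

  seg 0: a=5 b=-949/327 c=0 d=62/981
  seg 1: a=-2 b=-391/327 c=62/109 d=173/654
  seg 2: a=0 b=1391/327 c=235/109 d=-329/327
  seg 3: a=5 b=-3262/327 c=-752/109 d=2248/327
  seg 4: a=-5 b=-1030/327 c=1496/109 d=-1496/327
S(3/4) = 9941/3488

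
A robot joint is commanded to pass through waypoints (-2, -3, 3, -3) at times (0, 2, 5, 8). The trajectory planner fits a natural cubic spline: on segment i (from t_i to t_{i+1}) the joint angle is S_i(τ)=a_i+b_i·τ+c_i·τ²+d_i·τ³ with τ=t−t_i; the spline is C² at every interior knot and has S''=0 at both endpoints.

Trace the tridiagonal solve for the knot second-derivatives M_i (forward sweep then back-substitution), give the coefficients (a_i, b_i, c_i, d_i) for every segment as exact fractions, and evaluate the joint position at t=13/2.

  seg 0: a=-2 b=-93/74 c=0 d=7/37
  seg 1: a=-3 b=75/74 c=42/37 d=-179/666
  seg 2: a=3 b=21/37 c=-95/74 d=95/666
S(13/2) = 855/592

Δ: Δ0=-1/2, Δ1=2, Δ2=-2
row 1: diag=10, rhs=15; c'=3/10, d'=3/2
row 2: denom=12−3·3/10=111/10; d'=(-24−3·3/2)/(111/10)=-95/37
back: M2=-95/37
back: M1=3/2−3/10·-95/37=84/37
M: M0=0, M1=84/37, M2=-95/37, M3=0
seg 0: a=-2, c=M0/2=0, d=(M1−M0)/(6·2)=7/37, b=Δ0−h0·(2M0+M1)/6=-93/74
seg 1: a=-3, c=M1/2=42/37, d=(M2−M1)/(6·3)=-179/666, b=Δ1−h1·(2M1+M2)/6=75/74
seg 2: a=3, c=M2/2=-95/74, d=(M3−M2)/(6·3)=95/666, b=Δ2−h2·(2M2+M3)/6=21/37
t_q=13/2 → seg 2, τ=3/2; S=3+21/37·τ+-95/74·τ²+95/666·τ³=855/592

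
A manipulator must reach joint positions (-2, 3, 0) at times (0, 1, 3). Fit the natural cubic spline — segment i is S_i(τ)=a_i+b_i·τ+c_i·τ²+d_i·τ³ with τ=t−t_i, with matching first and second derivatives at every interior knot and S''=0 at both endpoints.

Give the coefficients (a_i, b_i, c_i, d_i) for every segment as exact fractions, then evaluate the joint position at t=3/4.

  seg 0: a=-2 b=73/12 c=0 d=-13/12
  seg 1: a=3 b=17/6 c=-13/4 d=13/24
S(3/4) = 539/256

Δ: Δ0=5, Δ1=-3/2
row 1: diag=6, rhs=-39; c'=1/3, d'=-13/2
back: M1=-13/2
M: M0=0, M1=-13/2, M2=0
seg 0: a=-2, c=M0/2=0, d=(M1−M0)/(6·1)=-13/12, b=Δ0−h0·(2M0+M1)/6=73/12
seg 1: a=3, c=M1/2=-13/4, d=(M2−M1)/(6·2)=13/24, b=Δ1−h1·(2M1+M2)/6=17/6
t_q=3/4 → seg 0, τ=3/4; S=-2+73/12·τ+0·τ²+-13/12·τ³=539/256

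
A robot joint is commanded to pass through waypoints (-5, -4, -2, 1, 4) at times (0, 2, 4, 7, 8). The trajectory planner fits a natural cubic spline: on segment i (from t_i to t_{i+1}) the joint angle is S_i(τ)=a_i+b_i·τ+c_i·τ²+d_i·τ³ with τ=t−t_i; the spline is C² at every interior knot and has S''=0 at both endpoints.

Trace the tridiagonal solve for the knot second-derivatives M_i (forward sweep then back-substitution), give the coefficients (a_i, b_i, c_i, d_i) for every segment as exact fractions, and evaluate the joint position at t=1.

Δ: Δ0=1/2, Δ1=1, Δ2=1, Δ3=3
row 1: diag=8, rhs=3; c'=1/4, d'=3/8
row 2: denom=10−2·1/4=19/2; d'=(0−2·3/8)/(19/2)=-3/38
row 3: denom=8−3·6/19=134/19; d'=(12−3·-3/38)/(134/19)=465/268
back: M3=465/268
back: M2=-3/38−6/19·465/268=-42/67
back: M1=3/8−1/4·-42/67=285/536
M: M0=0, M1=285/536, M2=-42/67, M3=465/268, M4=0
seg 0: a=-5, c=M0/2=0, d=(M1−M0)/(6·2)=95/2144, b=Δ0−h0·(2M0+M1)/6=173/536
seg 1: a=-4, c=M1/2=285/1072, d=(M2−M1)/(6·2)=-207/2144, b=Δ1−h1·(2M1+M2)/6=229/268
seg 2: a=-2, c=M2/2=-21/67, d=(M3−M2)/(6·3)=211/1608, b=Δ2−h2·(2M2+M3)/6=407/536
seg 3: a=1, c=M3/2=465/536, d=(M4−M3)/(6·1)=-155/536, b=Δ3−h3·(2M3+M4)/6=649/268
t_q=1 → seg 0, τ=1; S=-5+173/536·τ+0·τ²+95/2144·τ³=-9933/2144

  seg 0: a=-5 b=173/536 c=0 d=95/2144
  seg 1: a=-4 b=229/268 c=285/1072 d=-207/2144
  seg 2: a=-2 b=407/536 c=-21/67 d=211/1608
  seg 3: a=1 b=649/268 c=465/536 d=-155/536
S(1) = -9933/2144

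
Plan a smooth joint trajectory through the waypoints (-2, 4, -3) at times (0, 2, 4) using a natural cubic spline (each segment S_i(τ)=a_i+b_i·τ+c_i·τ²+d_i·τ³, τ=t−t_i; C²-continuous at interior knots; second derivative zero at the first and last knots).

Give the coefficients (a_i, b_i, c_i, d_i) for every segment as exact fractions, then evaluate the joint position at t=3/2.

Δ: Δ0=3, Δ1=-7/2
row 1: diag=8, rhs=-39; c'=1/4, d'=-39/8
back: M1=-39/8
M: M0=0, M1=-39/8, M2=0
seg 0: a=-2, c=M0/2=0, d=(M1−M0)/(6·2)=-13/32, b=Δ0−h0·(2M0+M1)/6=37/8
seg 1: a=4, c=M1/2=-39/16, d=(M2−M1)/(6·2)=13/32, b=Δ1−h1·(2M1+M2)/6=-1/4
t_q=3/2 → seg 0, τ=3/2; S=-2+37/8·τ+0·τ²+-13/32·τ³=913/256

  seg 0: a=-2 b=37/8 c=0 d=-13/32
  seg 1: a=4 b=-1/4 c=-39/16 d=13/32
S(3/2) = 913/256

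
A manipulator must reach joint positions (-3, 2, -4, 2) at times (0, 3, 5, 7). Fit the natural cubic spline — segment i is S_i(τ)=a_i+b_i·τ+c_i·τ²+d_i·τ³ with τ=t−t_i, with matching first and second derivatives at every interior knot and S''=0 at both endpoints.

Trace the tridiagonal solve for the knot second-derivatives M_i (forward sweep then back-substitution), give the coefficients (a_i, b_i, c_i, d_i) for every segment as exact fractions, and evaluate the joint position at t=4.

  seg 0: a=-3 b=206/57 c=0 d=-37/171
  seg 1: a=2 b=-127/57 c=-37/19 d=89/114
  seg 2: a=-4 b=-37/57 c=52/19 d=-26/57
S(4) = -53/38

Δ: Δ0=5/3, Δ1=-3, Δ2=3
row 1: diag=10, rhs=-28; c'=1/5, d'=-14/5
row 2: denom=8−2·1/5=38/5; d'=(36−2·-14/5)/(38/5)=104/19
back: M2=104/19
back: M1=-14/5−1/5·104/19=-74/19
M: M0=0, M1=-74/19, M2=104/19, M3=0
seg 0: a=-3, c=M0/2=0, d=(M1−M0)/(6·3)=-37/171, b=Δ0−h0·(2M0+M1)/6=206/57
seg 1: a=2, c=M1/2=-37/19, d=(M2−M1)/(6·2)=89/114, b=Δ1−h1·(2M1+M2)/6=-127/57
seg 2: a=-4, c=M2/2=52/19, d=(M3−M2)/(6·2)=-26/57, b=Δ2−h2·(2M2+M3)/6=-37/57
t_q=4 → seg 1, τ=1; S=2+-127/57·τ+-37/19·τ²+89/114·τ³=-53/38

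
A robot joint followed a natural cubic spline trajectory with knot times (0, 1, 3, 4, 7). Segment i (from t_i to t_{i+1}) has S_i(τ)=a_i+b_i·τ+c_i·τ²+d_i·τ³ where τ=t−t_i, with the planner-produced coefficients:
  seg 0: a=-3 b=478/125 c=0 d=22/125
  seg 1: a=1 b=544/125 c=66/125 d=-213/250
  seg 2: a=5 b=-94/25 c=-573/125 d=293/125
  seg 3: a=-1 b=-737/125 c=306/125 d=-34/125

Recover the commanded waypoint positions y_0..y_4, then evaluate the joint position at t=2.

y_0=-3 y_1=1 y_2=5 y_3=-1 y_4=-4
S(2) = 1257/250

y_0 = S_0(0) = a_0 = -3
y_1 = S_1(0) = a_1 = 1
y_2 = S_2(0) = a_2 = 5
y_3 = S_3(0) = a_3 = -1
y_4 = S_3(3) = -4
t_q=2 is in segment 1 (τ=1); S_1(τ)=1257/250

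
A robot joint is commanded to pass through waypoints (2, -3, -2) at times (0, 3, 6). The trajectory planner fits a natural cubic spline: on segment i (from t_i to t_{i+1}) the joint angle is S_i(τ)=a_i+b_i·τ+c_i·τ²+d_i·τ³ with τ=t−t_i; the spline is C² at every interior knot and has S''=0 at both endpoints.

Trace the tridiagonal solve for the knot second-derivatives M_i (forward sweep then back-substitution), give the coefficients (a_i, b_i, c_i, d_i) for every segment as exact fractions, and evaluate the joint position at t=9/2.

  seg 0: a=2 b=-13/6 c=0 d=1/18
  seg 1: a=-3 b=-2/3 c=1/2 d=-1/18
S(9/2) = -49/16

Δ: Δ0=-5/3, Δ1=1/3
row 1: diag=12, rhs=12; c'=1/4, d'=1
back: M1=1
M: M0=0, M1=1, M2=0
seg 0: a=2, c=M0/2=0, d=(M1−M0)/(6·3)=1/18, b=Δ0−h0·(2M0+M1)/6=-13/6
seg 1: a=-3, c=M1/2=1/2, d=(M2−M1)/(6·3)=-1/18, b=Δ1−h1·(2M1+M2)/6=-2/3
t_q=9/2 → seg 1, τ=3/2; S=-3+-2/3·τ+1/2·τ²+-1/18·τ³=-49/16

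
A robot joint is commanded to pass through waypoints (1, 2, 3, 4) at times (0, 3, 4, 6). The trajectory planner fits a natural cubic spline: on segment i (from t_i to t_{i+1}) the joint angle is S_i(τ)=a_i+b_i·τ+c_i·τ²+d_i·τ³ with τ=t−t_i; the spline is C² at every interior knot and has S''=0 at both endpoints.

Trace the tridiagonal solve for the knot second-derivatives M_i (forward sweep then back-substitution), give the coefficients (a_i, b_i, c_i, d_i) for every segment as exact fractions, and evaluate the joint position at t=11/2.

Δ: Δ0=1/3, Δ1=1, Δ2=1/2
row 1: diag=8, rhs=4; c'=1/8, d'=1/2
row 2: denom=6−1·1/8=47/8; d'=(-3−1·1/2)/(47/8)=-28/47
back: M2=-28/47
back: M1=1/2−1/8·-28/47=27/47
M: M0=0, M1=27/47, M2=-28/47, M3=0
seg 0: a=1, c=M0/2=0, d=(M1−M0)/(6·3)=3/94, b=Δ0−h0·(2M0+M1)/6=13/282
seg 1: a=2, c=M1/2=27/94, d=(M2−M1)/(6·1)=-55/282, b=Δ1−h1·(2M1+M2)/6=128/141
seg 2: a=3, c=M2/2=-14/47, d=(M3−M2)/(6·2)=7/141, b=Δ2−h2·(2M2+M3)/6=253/282
t_q=11/2 → seg 2, τ=3/2; S=3+253/282·τ+-14/47·τ²+7/141·τ³=1445/376

  seg 0: a=1 b=13/282 c=0 d=3/94
  seg 1: a=2 b=128/141 c=27/94 d=-55/282
  seg 2: a=3 b=253/282 c=-14/47 d=7/141
S(11/2) = 1445/376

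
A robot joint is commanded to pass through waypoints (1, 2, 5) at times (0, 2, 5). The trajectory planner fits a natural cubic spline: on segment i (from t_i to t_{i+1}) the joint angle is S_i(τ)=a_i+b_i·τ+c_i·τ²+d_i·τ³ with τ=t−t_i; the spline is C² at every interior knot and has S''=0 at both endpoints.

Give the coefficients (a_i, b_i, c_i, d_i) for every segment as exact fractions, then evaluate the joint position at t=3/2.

Δ: Δ0=1/2, Δ1=1
row 1: diag=10, rhs=3; c'=3/10, d'=3/10
back: M1=3/10
M: M0=0, M1=3/10, M2=0
seg 0: a=1, c=M0/2=0, d=(M1−M0)/(6·2)=1/40, b=Δ0−h0·(2M0+M1)/6=2/5
seg 1: a=2, c=M1/2=3/20, d=(M2−M1)/(6·3)=-1/60, b=Δ1−h1·(2M1+M2)/6=7/10
t_q=3/2 → seg 0, τ=3/2; S=1+2/5·τ+0·τ²+1/40·τ³=539/320

  seg 0: a=1 b=2/5 c=0 d=1/40
  seg 1: a=2 b=7/10 c=3/20 d=-1/60
S(3/2) = 539/320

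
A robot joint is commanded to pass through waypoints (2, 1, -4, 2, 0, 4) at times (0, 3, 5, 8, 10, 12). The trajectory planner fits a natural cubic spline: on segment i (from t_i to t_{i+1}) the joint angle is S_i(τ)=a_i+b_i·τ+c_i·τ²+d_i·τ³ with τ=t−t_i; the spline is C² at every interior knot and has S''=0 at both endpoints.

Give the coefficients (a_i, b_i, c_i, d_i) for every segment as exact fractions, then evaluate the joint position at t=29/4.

  seg 0: a=2 b=203/274 c=0 d=-883/7398
  seg 1: a=1 b=-340/137 c=-883/822 d=1751/3288
  seg 2: a=-4 b=-319/822 c=3487/1644 d=-6535/14796
  seg 3: a=2 b=679/1644 c=-254/137 d=3773/6576
  seg 4: a=0 b=-97/822 c=1741/1096 d=-1741/6576
S(29/4) = 29239/35072

Δ: Δ0=-1/3, Δ1=-5/2, Δ2=2, Δ3=-1, Δ4=2
row 1: diag=10, rhs=-13; c'=1/5, d'=-13/10
row 2: denom=10−2·1/5=48/5; d'=(27−2·-13/10)/(48/5)=37/12
row 3: denom=10−3·5/16=145/16; d'=(-18−3·37/12)/(145/16)=-436/145
row 4: denom=8−2·32/145=1096/145; d'=(18−2·-436/145)/(1096/145)=1741/548
back: M4=1741/548
back: M3=-436/145−32/145·1741/548=-508/137
back: M2=37/12−5/16·-508/137=3487/822
back: M1=-13/10−1/5·3487/822=-883/411
M: M0=0, M1=-883/411, M2=3487/822, M3=-508/137, M4=1741/548, M5=0
seg 0: a=2, c=M0/2=0, d=(M1−M0)/(6·3)=-883/7398, b=Δ0−h0·(2M0+M1)/6=203/274
seg 1: a=1, c=M1/2=-883/822, d=(M2−M1)/(6·2)=1751/3288, b=Δ1−h1·(2M1+M2)/6=-340/137
seg 2: a=-4, c=M2/2=3487/1644, d=(M3−M2)/(6·3)=-6535/14796, b=Δ2−h2·(2M2+M3)/6=-319/822
seg 3: a=2, c=M3/2=-254/137, d=(M4−M3)/(6·2)=3773/6576, b=Δ3−h3·(2M3+M4)/6=679/1644
seg 4: a=0, c=M4/2=1741/1096, d=(M5−M4)/(6·2)=-1741/6576, b=Δ4−h4·(2M4+M5)/6=-97/822
t_q=29/4 → seg 2, τ=9/4; S=-4+-319/822·τ+3487/1644·τ²+-6535/14796·τ³=29239/35072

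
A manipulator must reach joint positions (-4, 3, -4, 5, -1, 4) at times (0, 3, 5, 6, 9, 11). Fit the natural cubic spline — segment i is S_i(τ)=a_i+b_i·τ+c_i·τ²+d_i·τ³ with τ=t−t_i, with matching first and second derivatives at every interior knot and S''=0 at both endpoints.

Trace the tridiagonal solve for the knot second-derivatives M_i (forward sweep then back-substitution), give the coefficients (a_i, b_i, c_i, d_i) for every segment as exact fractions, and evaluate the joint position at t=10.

  seg 0: a=-4 b=11195/1938 c=0 d=-6673/17442
  seg 1: a=3 b=-4412/969 c=-6673/1938 d=5129/2584
  seg 2: a=-4 b=10645/1938 c=32815/3876 d=-6407/1292
  seg 3: a=5 b=1721/228 c=-6212/969 d=37535/34884
  seg 4: a=-1 b=-3613/1938 c=4229/1292 d=-4229/7752
S(10) = -353/2584

Δ: Δ0=7/3, Δ1=-7/2, Δ2=9, Δ3=-2, Δ4=5/2
row 1: diag=10, rhs=-35; c'=1/5, d'=-7/2
row 2: denom=6−2·1/5=28/5; d'=(75−2·-7/2)/(28/5)=205/14
row 3: denom=8−1·5/28=219/28; d'=(-66−1·205/14)/(219/28)=-2258/219
row 4: denom=10−3·28/73=646/73; d'=(27−3·-2258/219)/(646/73)=4229/646
back: M4=4229/646
back: M3=-2258/219−28/73·4229/646=-12424/969
back: M2=205/14−5/28·-12424/969=32815/1938
back: M1=-7/2−1/5·32815/1938=-6673/969
M: M0=0, M1=-6673/969, M2=32815/1938, M3=-12424/969, M4=4229/646, M5=0
seg 0: a=-4, c=M0/2=0, d=(M1−M0)/(6·3)=-6673/17442, b=Δ0−h0·(2M0+M1)/6=11195/1938
seg 1: a=3, c=M1/2=-6673/1938, d=(M2−M1)/(6·2)=5129/2584, b=Δ1−h1·(2M1+M2)/6=-4412/969
seg 2: a=-4, c=M2/2=32815/3876, d=(M3−M2)/(6·1)=-6407/1292, b=Δ2−h2·(2M2+M3)/6=10645/1938
seg 3: a=5, c=M3/2=-6212/969, d=(M4−M3)/(6·3)=37535/34884, b=Δ3−h3·(2M3+M4)/6=1721/228
seg 4: a=-1, c=M4/2=4229/1292, d=(M5−M4)/(6·2)=-4229/7752, b=Δ4−h4·(2M4+M5)/6=-3613/1938
t_q=10 → seg 4, τ=1; S=-1+-3613/1938·τ+4229/1292·τ²+-4229/7752·τ³=-353/2584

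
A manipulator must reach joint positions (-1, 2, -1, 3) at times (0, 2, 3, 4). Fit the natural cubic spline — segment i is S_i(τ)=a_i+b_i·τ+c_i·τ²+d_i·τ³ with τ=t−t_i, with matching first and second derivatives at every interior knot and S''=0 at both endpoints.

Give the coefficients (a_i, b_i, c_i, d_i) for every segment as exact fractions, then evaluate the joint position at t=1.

  seg 0: a=-1 b=169/46 c=0 d=-25/46
  seg 1: a=2 b=-131/46 c=-75/23 d=143/46
  seg 2: a=-1 b=-1/23 c=279/46 d=-93/46
S(1) = 49/23

Δ: Δ0=3/2, Δ1=-3, Δ2=4
row 1: diag=6, rhs=-27; c'=1/6, d'=-9/2
row 2: denom=4−1·1/6=23/6; d'=(42−1·-9/2)/(23/6)=279/23
back: M2=279/23
back: M1=-9/2−1/6·279/23=-150/23
M: M0=0, M1=-150/23, M2=279/23, M3=0
seg 0: a=-1, c=M0/2=0, d=(M1−M0)/(6·2)=-25/46, b=Δ0−h0·(2M0+M1)/6=169/46
seg 1: a=2, c=M1/2=-75/23, d=(M2−M1)/(6·1)=143/46, b=Δ1−h1·(2M1+M2)/6=-131/46
seg 2: a=-1, c=M2/2=279/46, d=(M3−M2)/(6·1)=-93/46, b=Δ2−h2·(2M2+M3)/6=-1/23
t_q=1 → seg 0, τ=1; S=-1+169/46·τ+0·τ²+-25/46·τ³=49/23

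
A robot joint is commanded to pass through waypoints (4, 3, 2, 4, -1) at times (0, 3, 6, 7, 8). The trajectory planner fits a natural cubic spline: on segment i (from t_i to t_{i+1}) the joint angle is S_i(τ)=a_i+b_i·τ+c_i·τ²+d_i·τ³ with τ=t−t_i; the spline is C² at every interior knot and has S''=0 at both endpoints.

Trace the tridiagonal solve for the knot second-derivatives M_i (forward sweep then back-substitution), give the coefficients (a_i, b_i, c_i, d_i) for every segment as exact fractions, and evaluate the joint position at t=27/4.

Δ: Δ0=-1/3, Δ1=-1/3, Δ2=2, Δ3=-5
row 1: diag=12, rhs=0; c'=1/4, d'=0
row 2: denom=8−3·1/4=29/4; d'=(14−3·0)/(29/4)=56/29
row 3: denom=4−1·4/29=112/29; d'=(-42−1·56/29)/(112/29)=-91/8
back: M3=-91/8
back: M2=56/29−4/29·-91/8=7/2
back: M1=0−1/4·7/2=-7/8
M: M0=0, M1=-7/8, M2=7/2, M3=-91/8, M4=0
seg 0: a=4, c=M0/2=0, d=(M1−M0)/(6·3)=-7/144, b=Δ0−h0·(2M0+M1)/6=5/48
seg 1: a=3, c=M1/2=-7/16, d=(M2−M1)/(6·3)=35/144, b=Δ1−h1·(2M1+M2)/6=-29/24
seg 2: a=2, c=M2/2=7/4, d=(M3−M2)/(6·1)=-119/48, b=Δ2−h2·(2M2+M3)/6=131/48
seg 3: a=4, c=M3/2=-91/16, d=(M4−M3)/(6·1)=91/48, b=Δ3−h3·(2M3+M4)/6=-29/24
t_q=27/4 → seg 2, τ=3/4; S=2+131/48·τ+7/4·τ²+-119/48·τ³=4081/1024

  seg 0: a=4 b=5/48 c=0 d=-7/144
  seg 1: a=3 b=-29/24 c=-7/16 d=35/144
  seg 2: a=2 b=131/48 c=7/4 d=-119/48
  seg 3: a=4 b=-29/24 c=-91/16 d=91/48
S(27/4) = 4081/1024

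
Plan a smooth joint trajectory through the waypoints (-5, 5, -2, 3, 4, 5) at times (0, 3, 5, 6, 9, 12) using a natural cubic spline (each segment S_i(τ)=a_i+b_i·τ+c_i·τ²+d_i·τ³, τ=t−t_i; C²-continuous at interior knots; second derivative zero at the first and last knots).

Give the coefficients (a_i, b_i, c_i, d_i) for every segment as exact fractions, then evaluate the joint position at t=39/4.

Δ: Δ0=10/3, Δ1=-7/2, Δ2=5, Δ3=1/3, Δ4=1/3
row 1: diag=10, rhs=-41; c'=1/5, d'=-41/10
row 2: denom=6−2·1/5=28/5; d'=(51−2·-41/10)/(28/5)=74/7
row 3: denom=8−1·5/28=219/28; d'=(-28−1·74/7)/(219/28)=-360/73
row 4: denom=12−3·28/73=792/73; d'=(0−3·-360/73)/(792/73)=15/11
back: M4=15/11
back: M3=-360/73−28/73·15/11=-60/11
back: M2=74/7−5/28·-60/11=127/11
back: M1=-41/10−1/5·127/11=-141/22
M: M0=0, M1=-141/22, M2=127/11, M3=-60/11, M4=15/11, M5=0
seg 0: a=-5, c=M0/2=0, d=(M1−M0)/(6·3)=-47/132, b=Δ0−h0·(2M0+M1)/6=863/132
seg 1: a=5, c=M1/2=-141/44, d=(M2−M1)/(6·2)=395/264, b=Δ1−h1·(2M1+M2)/6=-203/66
seg 2: a=-2, c=M2/2=127/22, d=(M3−M2)/(6·1)=-17/6, b=Δ2−h2·(2M2+M3)/6=68/33
seg 3: a=3, c=M3/2=-30/11, d=(M4−M3)/(6·3)=25/66, b=Δ3−h3·(2M3+M4)/6=337/66
seg 4: a=4, c=M4/2=15/22, d=(M5−M4)/(6·3)=-5/66, b=Δ4−h4·(2M4+M5)/6=-34/33
t_q=39/4 → seg 4, τ=3/4; S=4+-34/33·τ+15/22·τ²+-5/66·τ³=5039/1408

  seg 0: a=-5 b=863/132 c=0 d=-47/132
  seg 1: a=5 b=-203/66 c=-141/44 d=395/264
  seg 2: a=-2 b=68/33 c=127/22 d=-17/6
  seg 3: a=3 b=337/66 c=-30/11 d=25/66
  seg 4: a=4 b=-34/33 c=15/22 d=-5/66
S(39/4) = 5039/1408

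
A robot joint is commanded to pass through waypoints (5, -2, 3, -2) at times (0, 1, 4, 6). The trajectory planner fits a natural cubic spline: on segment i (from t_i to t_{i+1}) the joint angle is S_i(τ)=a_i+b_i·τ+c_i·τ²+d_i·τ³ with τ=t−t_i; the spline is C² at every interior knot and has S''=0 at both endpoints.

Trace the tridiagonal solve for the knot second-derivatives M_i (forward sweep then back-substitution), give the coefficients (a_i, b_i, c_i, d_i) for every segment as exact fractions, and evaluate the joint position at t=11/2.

Δ: Δ0=-7, Δ1=5/3, Δ2=-5/2
row 1: diag=8, rhs=52; c'=3/8, d'=13/2
row 2: denom=10−3·3/8=71/8; d'=(-25−3·13/2)/(71/8)=-356/71
back: M2=-356/71
back: M1=13/2−3/8·-356/71=595/71
M: M0=0, M1=595/71, M2=-356/71, M3=0
seg 0: a=5, c=M0/2=0, d=(M1−M0)/(6·1)=595/426, b=Δ0−h0·(2M0+M1)/6=-3577/426
seg 1: a=-2, c=M1/2=595/142, d=(M2−M1)/(6·3)=-317/426, b=Δ1−h1·(2M1+M2)/6=-896/213
seg 2: a=3, c=M2/2=-178/71, d=(M3−M2)/(6·2)=89/213, b=Δ2−h2·(2M2+M3)/6=359/426
t_q=11/2 → seg 2, τ=3/2; S=3+359/426·τ+-178/71·τ²+89/213·τ³=19/568

  seg 0: a=5 b=-3577/426 c=0 d=595/426
  seg 1: a=-2 b=-896/213 c=595/142 d=-317/426
  seg 2: a=3 b=359/426 c=-178/71 d=89/213
S(11/2) = 19/568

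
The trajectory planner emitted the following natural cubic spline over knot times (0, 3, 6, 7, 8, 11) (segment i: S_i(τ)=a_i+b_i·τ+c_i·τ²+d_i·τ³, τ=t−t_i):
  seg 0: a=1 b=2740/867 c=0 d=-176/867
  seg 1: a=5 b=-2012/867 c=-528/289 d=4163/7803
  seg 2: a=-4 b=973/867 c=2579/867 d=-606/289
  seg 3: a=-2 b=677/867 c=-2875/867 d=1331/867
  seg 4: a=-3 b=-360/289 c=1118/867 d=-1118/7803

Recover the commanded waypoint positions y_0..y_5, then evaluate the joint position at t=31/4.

y_0=1 y_1=5 y_2=-4 y_3=-2 y_4=-3 y_5=1
S(31/4) = -48681/18496

y_0 = S_0(0) = a_0 = 1
y_1 = S_1(0) = a_1 = 5
y_2 = S_2(0) = a_2 = -4
y_3 = S_3(0) = a_3 = -2
y_4 = S_4(0) = a_4 = -3
y_5 = S_4(3) = 1
t_q=31/4 is in segment 3 (τ=3/4); S_3(τ)=-48681/18496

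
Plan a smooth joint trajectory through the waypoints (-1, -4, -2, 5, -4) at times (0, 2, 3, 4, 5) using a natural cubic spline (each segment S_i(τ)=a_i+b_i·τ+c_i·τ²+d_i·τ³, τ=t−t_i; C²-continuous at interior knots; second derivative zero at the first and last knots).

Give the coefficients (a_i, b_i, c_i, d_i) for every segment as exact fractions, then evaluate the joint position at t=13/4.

  seg 0: a=-1 b=-81/43 c=0 d=33/344
  seg 1: a=-4 b=-63/86 c=99/172 d=371/172
  seg 2: a=-2 b=1185/172 c=303/43 d=-1193/172
  seg 3: a=5 b=15/86 c=-2367/172 d=789/172
S(13/4) = 599/11008

Δ: Δ0=-3/2, Δ1=2, Δ2=7, Δ3=-9
row 1: diag=6, rhs=21; c'=1/6, d'=7/2
row 2: denom=4−1·1/6=23/6; d'=(30−1·7/2)/(23/6)=159/23
row 3: denom=4−1·6/23=86/23; d'=(-96−1·159/23)/(86/23)=-2367/86
back: M3=-2367/86
back: M2=159/23−6/23·-2367/86=606/43
back: M1=7/2−1/6·606/43=99/86
M: M0=0, M1=99/86, M2=606/43, M3=-2367/86, M4=0
seg 0: a=-1, c=M0/2=0, d=(M1−M0)/(6·2)=33/344, b=Δ0−h0·(2M0+M1)/6=-81/43
seg 1: a=-4, c=M1/2=99/172, d=(M2−M1)/(6·1)=371/172, b=Δ1−h1·(2M1+M2)/6=-63/86
seg 2: a=-2, c=M2/2=303/43, d=(M3−M2)/(6·1)=-1193/172, b=Δ2−h2·(2M2+M3)/6=1185/172
seg 3: a=5, c=M3/2=-2367/172, d=(M4−M3)/(6·1)=789/172, b=Δ3−h3·(2M3+M4)/6=15/86
t_q=13/4 → seg 2, τ=1/4; S=-2+1185/172·τ+303/43·τ²+-1193/172·τ³=599/11008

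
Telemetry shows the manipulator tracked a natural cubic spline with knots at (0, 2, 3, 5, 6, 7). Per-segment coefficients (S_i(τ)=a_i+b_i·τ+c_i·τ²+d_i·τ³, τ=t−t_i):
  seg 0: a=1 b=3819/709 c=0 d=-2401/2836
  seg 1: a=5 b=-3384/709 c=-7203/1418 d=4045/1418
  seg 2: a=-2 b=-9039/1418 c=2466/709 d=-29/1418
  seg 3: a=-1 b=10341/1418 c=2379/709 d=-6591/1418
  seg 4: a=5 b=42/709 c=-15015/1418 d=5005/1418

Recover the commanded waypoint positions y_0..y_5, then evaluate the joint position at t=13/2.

y_0=1 y_1=5 y_2=-2 y_3=-1 y_4=5 y_5=-2
S(13/2) = 32031/11344

y_0 = S_0(0) = a_0 = 1
y_1 = S_1(0) = a_1 = 5
y_2 = S_2(0) = a_2 = -2
y_3 = S_3(0) = a_3 = -1
y_4 = S_4(0) = a_4 = 5
y_5 = S_4(1) = -2
t_q=13/2 is in segment 4 (τ=1/2); S_4(τ)=32031/11344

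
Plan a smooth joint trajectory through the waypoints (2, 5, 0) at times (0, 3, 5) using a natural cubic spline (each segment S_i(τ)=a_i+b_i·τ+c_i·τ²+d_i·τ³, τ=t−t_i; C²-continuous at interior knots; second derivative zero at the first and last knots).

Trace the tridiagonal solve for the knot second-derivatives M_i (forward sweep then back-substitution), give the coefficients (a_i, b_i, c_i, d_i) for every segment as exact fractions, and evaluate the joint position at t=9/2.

Δ: Δ0=1, Δ1=-5/2
row 1: diag=10, rhs=-21; c'=1/5, d'=-21/10
back: M1=-21/10
M: M0=0, M1=-21/10, M2=0
seg 0: a=2, c=M0/2=0, d=(M1−M0)/(6·3)=-7/60, b=Δ0−h0·(2M0+M1)/6=41/20
seg 1: a=5, c=M1/2=-21/20, d=(M2−M1)/(6·2)=7/40, b=Δ1−h1·(2M1+M2)/6=-11/10
t_q=9/2 → seg 1, τ=3/2; S=5+-11/10·τ+-21/20·τ²+7/40·τ³=101/64

  seg 0: a=2 b=41/20 c=0 d=-7/60
  seg 1: a=5 b=-11/10 c=-21/20 d=7/40
S(9/2) = 101/64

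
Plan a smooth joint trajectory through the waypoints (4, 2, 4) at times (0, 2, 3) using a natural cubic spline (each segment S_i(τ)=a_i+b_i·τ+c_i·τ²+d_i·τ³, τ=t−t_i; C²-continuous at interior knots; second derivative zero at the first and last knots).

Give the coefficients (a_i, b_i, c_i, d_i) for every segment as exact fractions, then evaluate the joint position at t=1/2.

Δ: Δ0=-1, Δ1=2
row 1: diag=6, rhs=18; c'=1/6, d'=3
back: M1=3
M: M0=0, M1=3, M2=0
seg 0: a=4, c=M0/2=0, d=(M1−M0)/(6·2)=1/4, b=Δ0−h0·(2M0+M1)/6=-2
seg 1: a=2, c=M1/2=3/2, d=(M2−M1)/(6·1)=-1/2, b=Δ1−h1·(2M1+M2)/6=1
t_q=1/2 → seg 0, τ=1/2; S=4+-2·τ+0·τ²+1/4·τ³=97/32

  seg 0: a=4 b=-2 c=0 d=1/4
  seg 1: a=2 b=1 c=3/2 d=-1/2
S(1/2) = 97/32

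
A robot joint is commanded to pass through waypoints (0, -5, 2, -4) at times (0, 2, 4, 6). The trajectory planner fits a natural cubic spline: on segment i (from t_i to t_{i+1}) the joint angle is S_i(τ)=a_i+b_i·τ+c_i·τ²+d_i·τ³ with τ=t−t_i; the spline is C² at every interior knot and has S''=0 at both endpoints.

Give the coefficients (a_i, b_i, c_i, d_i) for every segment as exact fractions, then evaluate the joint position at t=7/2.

  seg 0: a=0 b=-68/15 c=0 d=61/120
  seg 1: a=-5 b=47/30 c=61/20 d=-25/24
  seg 2: a=2 b=19/15 c=-16/5 d=8/15
S(7/2) = 223/320

Δ: Δ0=-5/2, Δ1=7/2, Δ2=-3
row 1: diag=8, rhs=36; c'=1/4, d'=9/2
row 2: denom=8−2·1/4=15/2; d'=(-39−2·9/2)/(15/2)=-32/5
back: M2=-32/5
back: M1=9/2−1/4·-32/5=61/10
M: M0=0, M1=61/10, M2=-32/5, M3=0
seg 0: a=0, c=M0/2=0, d=(M1−M0)/(6·2)=61/120, b=Δ0−h0·(2M0+M1)/6=-68/15
seg 1: a=-5, c=M1/2=61/20, d=(M2−M1)/(6·2)=-25/24, b=Δ1−h1·(2M1+M2)/6=47/30
seg 2: a=2, c=M2/2=-16/5, d=(M3−M2)/(6·2)=8/15, b=Δ2−h2·(2M2+M3)/6=19/15
t_q=7/2 → seg 1, τ=3/2; S=-5+47/30·τ+61/20·τ²+-25/24·τ³=223/320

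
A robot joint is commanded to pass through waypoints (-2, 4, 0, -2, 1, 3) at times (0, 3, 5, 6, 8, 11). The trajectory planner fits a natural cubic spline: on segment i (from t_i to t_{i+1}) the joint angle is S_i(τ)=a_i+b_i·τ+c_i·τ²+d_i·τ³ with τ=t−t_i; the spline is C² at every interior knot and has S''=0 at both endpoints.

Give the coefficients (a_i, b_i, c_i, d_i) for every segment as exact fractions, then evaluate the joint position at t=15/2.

Δ: Δ0=2, Δ1=-2, Δ2=-2, Δ3=3/2, Δ4=2/3
row 1: diag=10, rhs=-24; c'=1/5, d'=-12/5
row 2: denom=6−2·1/5=28/5; d'=(0−2·-12/5)/(28/5)=6/7
row 3: denom=6−1·5/28=163/28; d'=(21−1·6/7)/(163/28)=564/163
row 4: denom=10−2·56/163=1518/163; d'=(-5−2·564/163)/(1518/163)=-1943/1518
back: M4=-1943/1518
back: M3=564/163−56/163·-1943/1518=2960/759
back: M2=6/7−5/28·2960/759=122/759
back: M1=-12/5−1/5·122/759=-1846/759
M: M0=0, M1=-1846/759, M2=122/759, M3=2960/759, M4=-1943/1518, M5=0
seg 0: a=-2, c=M0/2=0, d=(M1−M0)/(6·3)=-923/6831, b=Δ0−h0·(2M0+M1)/6=2441/759
seg 1: a=4, c=M1/2=-923/759, d=(M2−M1)/(6·2)=164/759, b=Δ1−h1·(2M1+M2)/6=-328/759
seg 2: a=0, c=M2/2=61/759, d=(M3−M2)/(6·1)=43/69, b=Δ2−h2·(2M2+M3)/6=-684/253
seg 3: a=-2, c=M3/2=1480/759, d=(M4−M3)/(6·2)=-2621/6072, b=Δ3−h3·(2M3+M4)/6=-511/759
seg 4: a=1, c=M4/2=-1943/3036, d=(M5−M4)/(6·3)=1943/27324, b=Δ4−h4·(2M4+M5)/6=985/506
t_q=15/2 → seg 3, τ=3/2; S=-2+-511/759·τ+1480/759·τ²+-2621/6072·τ³=-1285/16192

  seg 0: a=-2 b=2441/759 c=0 d=-923/6831
  seg 1: a=4 b=-328/759 c=-923/759 d=164/759
  seg 2: a=0 b=-684/253 c=61/759 d=43/69
  seg 3: a=-2 b=-511/759 c=1480/759 d=-2621/6072
  seg 4: a=1 b=985/506 c=-1943/3036 d=1943/27324
S(15/2) = -1285/16192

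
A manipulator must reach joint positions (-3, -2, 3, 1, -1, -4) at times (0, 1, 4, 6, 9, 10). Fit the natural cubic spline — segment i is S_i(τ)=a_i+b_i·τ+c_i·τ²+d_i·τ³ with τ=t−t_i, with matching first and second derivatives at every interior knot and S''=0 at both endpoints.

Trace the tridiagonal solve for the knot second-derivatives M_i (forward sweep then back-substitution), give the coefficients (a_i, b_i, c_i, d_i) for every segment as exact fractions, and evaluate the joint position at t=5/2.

  seg 0: a=-3 b=337/435 c=0 d=98/435
  seg 1: a=-2 b=631/435 c=98/145 d=-788/3915
  seg 2: a=3 b=31/435 c=-494/435 d=3/10
  seg 3: a=1 b=-379/435 c=289/435 d=-778/3915
  seg 4: a=-1 b=-979/435 c=-163/145 d=163/435
S(5/2) = 59/58

Δ: Δ0=1, Δ1=5/3, Δ2=-1, Δ3=-2/3, Δ4=-3
row 1: diag=8, rhs=4; c'=3/8, d'=1/2
row 2: denom=10−3·3/8=71/8; d'=(-16−3·1/2)/(71/8)=-140/71
row 3: denom=10−2·16/71=678/71; d'=(2−2·-140/71)/(678/71)=211/339
row 4: denom=8−3·71/226=1595/226; d'=(-14−3·211/339)/(1595/226)=-326/145
back: M4=-326/145
back: M3=211/339−71/226·-326/145=578/435
back: M2=-140/71−16/71·578/435=-988/435
back: M1=1/2−3/8·-988/435=196/145
M: M0=0, M1=196/145, M2=-988/435, M3=578/435, M4=-326/145, M5=0
seg 0: a=-3, c=M0/2=0, d=(M1−M0)/(6·1)=98/435, b=Δ0−h0·(2M0+M1)/6=337/435
seg 1: a=-2, c=M1/2=98/145, d=(M2−M1)/(6·3)=-788/3915, b=Δ1−h1·(2M1+M2)/6=631/435
seg 2: a=3, c=M2/2=-494/435, d=(M3−M2)/(6·2)=3/10, b=Δ2−h2·(2M2+M3)/6=31/435
seg 3: a=1, c=M3/2=289/435, d=(M4−M3)/(6·3)=-778/3915, b=Δ3−h3·(2M3+M4)/6=-379/435
seg 4: a=-1, c=M4/2=-163/145, d=(M5−M4)/(6·1)=163/435, b=Δ4−h4·(2M4+M5)/6=-979/435
t_q=5/2 → seg 1, τ=3/2; S=-2+631/435·τ+98/145·τ²+-788/3915·τ³=59/58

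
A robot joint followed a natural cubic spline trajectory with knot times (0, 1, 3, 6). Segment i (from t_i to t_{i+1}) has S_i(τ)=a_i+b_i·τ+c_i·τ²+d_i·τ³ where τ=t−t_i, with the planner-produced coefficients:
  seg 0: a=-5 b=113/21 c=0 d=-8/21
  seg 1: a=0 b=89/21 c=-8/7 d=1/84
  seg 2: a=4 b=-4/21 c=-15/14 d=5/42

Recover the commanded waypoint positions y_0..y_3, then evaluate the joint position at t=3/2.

y_0=-5 y_1=0 y_2=4 y_3=-3
S(3/2) = 411/224

y_0 = S_0(0) = a_0 = -5
y_1 = S_1(0) = a_1 = 0
y_2 = S_2(0) = a_2 = 4
y_3 = S_2(3) = -3
t_q=3/2 is in segment 1 (τ=1/2); S_1(τ)=411/224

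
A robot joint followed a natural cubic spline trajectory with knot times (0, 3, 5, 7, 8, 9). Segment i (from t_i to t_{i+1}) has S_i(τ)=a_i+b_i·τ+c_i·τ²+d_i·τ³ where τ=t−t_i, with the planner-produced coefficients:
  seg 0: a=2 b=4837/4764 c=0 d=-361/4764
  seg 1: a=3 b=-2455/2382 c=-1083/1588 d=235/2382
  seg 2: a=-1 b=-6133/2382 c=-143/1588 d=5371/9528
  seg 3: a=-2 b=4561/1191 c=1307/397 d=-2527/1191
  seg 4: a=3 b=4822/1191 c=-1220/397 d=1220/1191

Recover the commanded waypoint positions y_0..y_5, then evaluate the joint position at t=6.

y_0 = S_0(0) = a_0 = 2
y_1 = S_1(0) = a_1 = 3
y_2 = S_2(0) = a_2 = -1
y_3 = S_3(0) = a_3 = -2
y_4 = S_4(0) = a_4 = 3
y_5 = S_4(1) = 5
t_q=6 is in segment 2 (τ=1); S_2(τ)=-9849/3176

y_0=2 y_1=3 y_2=-1 y_3=-2 y_4=3 y_5=5
S(6) = -9849/3176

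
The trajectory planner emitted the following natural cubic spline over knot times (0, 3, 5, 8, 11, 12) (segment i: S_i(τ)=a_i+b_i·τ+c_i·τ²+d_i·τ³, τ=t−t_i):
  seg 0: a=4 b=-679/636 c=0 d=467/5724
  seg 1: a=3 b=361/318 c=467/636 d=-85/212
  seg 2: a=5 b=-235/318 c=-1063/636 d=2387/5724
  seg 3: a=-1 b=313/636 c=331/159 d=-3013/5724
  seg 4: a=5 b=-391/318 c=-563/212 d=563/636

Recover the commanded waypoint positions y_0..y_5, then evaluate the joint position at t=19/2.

y_0=4 y_1=3 y_2=5 y_3=-1 y_4=5 y_5=2
S(19/2) = 4487/1696

y_0 = S_0(0) = a_0 = 4
y_1 = S_1(0) = a_1 = 3
y_2 = S_2(0) = a_2 = 5
y_3 = S_3(0) = a_3 = -1
y_4 = S_4(0) = a_4 = 5
y_5 = S_4(1) = 2
t_q=19/2 is in segment 3 (τ=3/2); S_3(τ)=4487/1696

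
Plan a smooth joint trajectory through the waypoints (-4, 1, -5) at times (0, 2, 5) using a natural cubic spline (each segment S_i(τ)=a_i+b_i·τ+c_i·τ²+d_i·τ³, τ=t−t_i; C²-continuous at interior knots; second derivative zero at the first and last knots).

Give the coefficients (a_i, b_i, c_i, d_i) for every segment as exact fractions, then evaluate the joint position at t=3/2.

Δ: Δ0=5/2, Δ1=-2
row 1: diag=10, rhs=-27; c'=3/10, d'=-27/10
back: M1=-27/10
M: M0=0, M1=-27/10, M2=0
seg 0: a=-4, c=M0/2=0, d=(M1−M0)/(6·2)=-9/40, b=Δ0−h0·(2M0+M1)/6=17/5
seg 1: a=1, c=M1/2=-27/20, d=(M2−M1)/(6·3)=3/20, b=Δ1−h1·(2M1+M2)/6=7/10
t_q=3/2 → seg 0, τ=3/2; S=-4+17/5·τ+0·τ²+-9/40·τ³=109/320

  seg 0: a=-4 b=17/5 c=0 d=-9/40
  seg 1: a=1 b=7/10 c=-27/20 d=3/20
S(3/2) = 109/320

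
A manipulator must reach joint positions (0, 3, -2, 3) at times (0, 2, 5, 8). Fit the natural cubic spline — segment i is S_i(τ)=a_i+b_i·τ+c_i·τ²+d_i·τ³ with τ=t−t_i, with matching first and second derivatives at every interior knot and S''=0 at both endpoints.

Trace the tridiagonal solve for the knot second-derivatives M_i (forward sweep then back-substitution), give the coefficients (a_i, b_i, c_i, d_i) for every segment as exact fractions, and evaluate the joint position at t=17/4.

Δ: Δ0=3/2, Δ1=-5/3, Δ2=5/3
row 1: diag=10, rhs=-19; c'=3/10, d'=-19/10
row 2: denom=12−3·3/10=111/10; d'=(20−3·-19/10)/(111/10)=257/111
back: M2=257/111
back: M1=-19/10−3/10·257/111=-96/37
M: M0=0, M1=-96/37, M2=257/111, M3=0
seg 0: a=0, c=M0/2=0, d=(M1−M0)/(6·2)=-8/37, b=Δ0−h0·(2M0+M1)/6=175/74
seg 1: a=3, c=M1/2=-48/37, d=(M2−M1)/(6·3)=545/1998, b=Δ1−h1·(2M1+M2)/6=-17/74
seg 2: a=-2, c=M2/2=257/222, d=(M3−M2)/(6·3)=-257/1998, b=Δ2−h2·(2M2+M3)/6=-24/37
t_q=17/4 → seg 1, τ=9/4; S=3+-17/74·τ+-48/37·τ²+545/1998·τ³=-4629/4736

  seg 0: a=0 b=175/74 c=0 d=-8/37
  seg 1: a=3 b=-17/74 c=-48/37 d=545/1998
  seg 2: a=-2 b=-24/37 c=257/222 d=-257/1998
S(17/4) = -4629/4736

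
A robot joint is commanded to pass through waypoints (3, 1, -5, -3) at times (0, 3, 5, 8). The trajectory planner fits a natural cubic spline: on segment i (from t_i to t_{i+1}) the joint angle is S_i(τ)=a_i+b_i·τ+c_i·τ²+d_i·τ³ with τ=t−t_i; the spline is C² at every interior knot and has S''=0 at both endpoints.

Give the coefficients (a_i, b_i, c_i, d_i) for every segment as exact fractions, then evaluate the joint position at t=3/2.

Δ: Δ0=-2/3, Δ1=-3, Δ2=2/3
row 1: diag=10, rhs=-14; c'=1/5, d'=-7/5
row 2: denom=10−2·1/5=48/5; d'=(22−2·-7/5)/(48/5)=31/12
back: M2=31/12
back: M1=-7/5−1/5·31/12=-23/12
M: M0=0, M1=-23/12, M2=31/12, M3=0
seg 0: a=3, c=M0/2=0, d=(M1−M0)/(6·3)=-23/216, b=Δ0−h0·(2M0+M1)/6=7/24
seg 1: a=1, c=M1/2=-23/24, d=(M2−M1)/(6·2)=3/8, b=Δ1−h1·(2M1+M2)/6=-31/12
seg 2: a=-5, c=M2/2=31/24, d=(M3−M2)/(6·3)=-31/216, b=Δ2−h2·(2M2+M3)/6=-23/12
t_q=3/2 → seg 0, τ=3/2; S=3+7/24·τ+0·τ²+-23/216·τ³=197/64

  seg 0: a=3 b=7/24 c=0 d=-23/216
  seg 1: a=1 b=-31/12 c=-23/24 d=3/8
  seg 2: a=-5 b=-23/12 c=31/24 d=-31/216
S(3/2) = 197/64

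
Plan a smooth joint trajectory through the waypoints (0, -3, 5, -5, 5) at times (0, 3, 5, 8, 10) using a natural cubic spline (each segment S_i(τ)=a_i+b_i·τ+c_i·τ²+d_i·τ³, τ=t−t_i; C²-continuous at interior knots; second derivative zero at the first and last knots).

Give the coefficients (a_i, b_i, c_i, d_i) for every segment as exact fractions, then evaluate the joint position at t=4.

Δ: Δ0=-1, Δ1=4, Δ2=-10/3, Δ3=5
row 1: diag=10, rhs=30; c'=1/5, d'=3
row 2: denom=10−2·1/5=48/5; d'=(-44−2·3)/(48/5)=-125/24
row 3: denom=10−3·5/16=145/16; d'=(50−3·-125/24)/(145/16)=210/29
back: M3=210/29
back: M2=-125/24−5/16·210/29=-650/87
back: M1=3−1/5·-650/87=391/87
M: M0=0, M1=391/87, M2=-650/87, M3=210/29, M4=0
seg 0: a=0, c=M0/2=0, d=(M1−M0)/(6·3)=391/1566, b=Δ0−h0·(2M0+M1)/6=-565/174
seg 1: a=-3, c=M1/2=391/174, d=(M2−M1)/(6·2)=-347/348, b=Δ1−h1·(2M1+M2)/6=304/87
seg 2: a=5, c=M2/2=-325/87, d=(M3−M2)/(6·3)=640/783, b=Δ2−h2·(2M2+M3)/6=15/29
seg 3: a=-5, c=M3/2=105/29, d=(M4−M3)/(6·2)=-35/58, b=Δ3−h3·(2M3+M4)/6=5/29
t_q=4 → seg 1, τ=1; S=-3+304/87·τ+391/174·τ²+-347/348·τ³=607/348

  seg 0: a=0 b=-565/174 c=0 d=391/1566
  seg 1: a=-3 b=304/87 c=391/174 d=-347/348
  seg 2: a=5 b=15/29 c=-325/87 d=640/783
  seg 3: a=-5 b=5/29 c=105/29 d=-35/58
S(4) = 607/348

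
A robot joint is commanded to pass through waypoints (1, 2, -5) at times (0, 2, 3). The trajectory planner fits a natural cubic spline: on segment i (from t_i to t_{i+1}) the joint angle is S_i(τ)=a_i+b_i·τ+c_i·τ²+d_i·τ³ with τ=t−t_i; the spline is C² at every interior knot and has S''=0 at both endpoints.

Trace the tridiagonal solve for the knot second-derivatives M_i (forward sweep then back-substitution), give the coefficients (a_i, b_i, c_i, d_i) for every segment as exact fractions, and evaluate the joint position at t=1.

  seg 0: a=1 b=3 c=0 d=-5/8
  seg 1: a=2 b=-9/2 c=-15/4 d=5/4
S(1) = 27/8

Δ: Δ0=1/2, Δ1=-7
row 1: diag=6, rhs=-45; c'=1/6, d'=-15/2
back: M1=-15/2
M: M0=0, M1=-15/2, M2=0
seg 0: a=1, c=M0/2=0, d=(M1−M0)/(6·2)=-5/8, b=Δ0−h0·(2M0+M1)/6=3
seg 1: a=2, c=M1/2=-15/4, d=(M2−M1)/(6·1)=5/4, b=Δ1−h1·(2M1+M2)/6=-9/2
t_q=1 → seg 0, τ=1; S=1+3·τ+0·τ²+-5/8·τ³=27/8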